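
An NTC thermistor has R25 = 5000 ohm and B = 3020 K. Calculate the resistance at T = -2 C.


NTC thermistor equation: Rt = R25 * exp(B * (1/T - 1/T25)).
T in Kelvin: 271.15 K, T25 = 298.15 K
1/T - 1/T25 = 1/271.15 - 1/298.15 = 0.00033398
B * (1/T - 1/T25) = 3020 * 0.00033398 = 1.0086
Rt = 5000 * exp(1.0086) = 13709.0 ohm

13709.0 ohm


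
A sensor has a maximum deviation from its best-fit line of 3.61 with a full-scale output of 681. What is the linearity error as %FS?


Linearity error = (max deviation / full scale) * 100%.
Linearity = (3.61 / 681) * 100
Linearity = 0.53 %FS

0.53 %FS


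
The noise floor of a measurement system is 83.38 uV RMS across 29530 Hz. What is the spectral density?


Noise spectral density = Vrms / sqrt(BW).
NSD = 83.38 / sqrt(29530)
NSD = 83.38 / 171.843
NSD = 0.4852 uV/sqrt(Hz)

0.4852 uV/sqrt(Hz)


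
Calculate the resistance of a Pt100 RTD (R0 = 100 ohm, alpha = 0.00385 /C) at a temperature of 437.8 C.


The RTD equation: Rt = R0 * (1 + alpha * T).
Rt = 100 * (1 + 0.00385 * 437.8)
Rt = 100 * (1 + 1.68553)
Rt = 100 * 2.68553
Rt = 268.553 ohm

268.553 ohm


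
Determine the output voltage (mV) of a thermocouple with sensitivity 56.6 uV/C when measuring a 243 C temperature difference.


The thermocouple output V = sensitivity * dT.
V = 56.6 uV/C * 243 C
V = 13753.8 uV
V = 13.754 mV

13.754 mV


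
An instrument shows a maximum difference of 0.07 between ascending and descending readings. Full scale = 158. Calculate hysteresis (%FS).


Hysteresis = (max difference / full scale) * 100%.
H = (0.07 / 158) * 100
H = 0.044 %FS

0.044 %FS


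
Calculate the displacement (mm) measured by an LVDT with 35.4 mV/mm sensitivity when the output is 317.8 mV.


Displacement = Vout / sensitivity.
d = 317.8 / 35.4
d = 8.977 mm

8.977 mm


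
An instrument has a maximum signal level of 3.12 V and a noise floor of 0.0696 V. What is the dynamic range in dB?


Dynamic range = 20 * log10(Vmax / Vnoise).
DR = 20 * log10(3.12 / 0.0696)
DR = 20 * log10(44.83)
DR = 33.03 dB

33.03 dB


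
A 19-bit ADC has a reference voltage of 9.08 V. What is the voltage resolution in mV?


The resolution (LSB) of an ADC is Vref / 2^n.
LSB = 9.08 / 2^19
LSB = 9.08 / 524288
LSB = 1.732e-05 V = 0.01731873 mV

0.01731873 mV


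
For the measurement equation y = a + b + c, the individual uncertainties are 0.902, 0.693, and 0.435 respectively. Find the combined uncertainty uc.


For a sum of independent quantities, uc = sqrt(u1^2 + u2^2 + u3^2).
uc = sqrt(0.902^2 + 0.693^2 + 0.435^2)
uc = sqrt(0.813604 + 0.480249 + 0.189225)
uc = 1.2178

1.2178


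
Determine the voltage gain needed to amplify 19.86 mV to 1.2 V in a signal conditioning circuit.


Gain = Vout / Vin (converting to same units).
G = 1.2 V / 19.86 mV
G = 1200.0 mV / 19.86 mV
G = 60.42

60.42


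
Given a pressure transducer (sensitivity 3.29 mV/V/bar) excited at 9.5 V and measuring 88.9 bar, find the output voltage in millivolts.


Output = sensitivity * Vex * P.
Vout = 3.29 * 9.5 * 88.9
Vout = 31.255 * 88.9
Vout = 2778.57 mV

2778.57 mV


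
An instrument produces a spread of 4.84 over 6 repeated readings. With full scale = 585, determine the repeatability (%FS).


Repeatability = (spread / full scale) * 100%.
R = (4.84 / 585) * 100
R = 0.827 %FS

0.827 %FS


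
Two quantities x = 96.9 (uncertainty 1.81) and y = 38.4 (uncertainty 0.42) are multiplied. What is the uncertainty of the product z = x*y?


For a product z = x*y, the relative uncertainty is:
uz/z = sqrt((ux/x)^2 + (uy/y)^2)
Relative uncertainties: ux/x = 1.81/96.9 = 0.018679
uy/y = 0.42/38.4 = 0.010937
z = 96.9 * 38.4 = 3721.0
uz = 3721.0 * sqrt(0.018679^2 + 0.010937^2) = 80.543

80.543


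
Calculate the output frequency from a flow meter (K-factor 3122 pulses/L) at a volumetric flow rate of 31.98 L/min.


Frequency = K * Q / 60 (converting L/min to L/s).
f = 3122 * 31.98 / 60
f = 99841.56 / 60
f = 1664.03 Hz

1664.03 Hz


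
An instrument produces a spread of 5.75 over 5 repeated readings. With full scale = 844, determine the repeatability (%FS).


Repeatability = (spread / full scale) * 100%.
R = (5.75 / 844) * 100
R = 0.681 %FS

0.681 %FS


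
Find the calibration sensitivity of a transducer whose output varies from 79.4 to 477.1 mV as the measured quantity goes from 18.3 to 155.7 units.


Sensitivity = (y2 - y1) / (x2 - x1).
S = (477.1 - 79.4) / (155.7 - 18.3)
S = 397.7 / 137.4
S = 2.8945 mV/unit

2.8945 mV/unit


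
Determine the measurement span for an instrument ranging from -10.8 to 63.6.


Span = upper range - lower range.
Span = 63.6 - (-10.8)
Span = 74.4

74.4


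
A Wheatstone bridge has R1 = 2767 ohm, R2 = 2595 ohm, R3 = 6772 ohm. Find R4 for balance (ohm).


At balance: R1*R4 = R2*R3, so R4 = R2*R3/R1.
R4 = 2595 * 6772 / 2767
R4 = 17573340 / 2767
R4 = 6351.04 ohm

6351.04 ohm


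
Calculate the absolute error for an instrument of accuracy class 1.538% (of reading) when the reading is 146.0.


Absolute error = (accuracy% / 100) * reading.
Error = (1.538 / 100) * 146.0
Error = 0.01538 * 146.0
Error = 2.2455

2.2455


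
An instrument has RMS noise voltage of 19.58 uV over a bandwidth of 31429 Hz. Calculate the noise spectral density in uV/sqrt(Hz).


Noise spectral density = Vrms / sqrt(BW).
NSD = 19.58 / sqrt(31429)
NSD = 19.58 / 177.2823
NSD = 0.1104 uV/sqrt(Hz)

0.1104 uV/sqrt(Hz)


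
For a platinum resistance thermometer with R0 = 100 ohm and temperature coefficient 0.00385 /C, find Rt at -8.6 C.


The RTD equation: Rt = R0 * (1 + alpha * T).
Rt = 100 * (1 + 0.00385 * -8.6)
Rt = 100 * (1 + -0.03311)
Rt = 100 * 0.96689
Rt = 96.689 ohm

96.689 ohm


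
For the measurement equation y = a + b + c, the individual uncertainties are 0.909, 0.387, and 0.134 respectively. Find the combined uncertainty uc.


For a sum of independent quantities, uc = sqrt(u1^2 + u2^2 + u3^2).
uc = sqrt(0.909^2 + 0.387^2 + 0.134^2)
uc = sqrt(0.826281 + 0.149769 + 0.017956)
uc = 0.997

0.997


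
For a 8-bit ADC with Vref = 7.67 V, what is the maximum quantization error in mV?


The maximum quantization error is +/- LSB/2.
LSB = Vref / 2^n = 7.67 / 256 = 0.02996094 V
Max error = LSB / 2 = 0.02996094 / 2 = 0.01498047 V
Max error = 14.9805 mV

14.9805 mV


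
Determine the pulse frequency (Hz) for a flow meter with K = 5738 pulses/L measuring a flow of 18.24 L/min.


Frequency = K * Q / 60 (converting L/min to L/s).
f = 5738 * 18.24 / 60
f = 104661.12 / 60
f = 1744.35 Hz

1744.35 Hz


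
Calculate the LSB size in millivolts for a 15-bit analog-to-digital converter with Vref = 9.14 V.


The resolution (LSB) of an ADC is Vref / 2^n.
LSB = 9.14 / 2^15
LSB = 9.14 / 32768
LSB = 0.00027893 V = 0.27893066 mV

0.27893066 mV


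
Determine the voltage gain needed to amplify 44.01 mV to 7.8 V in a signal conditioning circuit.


Gain = Vout / Vin (converting to same units).
G = 7.8 V / 44.01 mV
G = 7800.0 mV / 44.01 mV
G = 177.23

177.23


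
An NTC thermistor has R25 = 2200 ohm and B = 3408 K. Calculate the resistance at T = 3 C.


NTC thermistor equation: Rt = R25 * exp(B * (1/T - 1/T25)).
T in Kelvin: 276.15 K, T25 = 298.15 K
1/T - 1/T25 = 1/276.15 - 1/298.15 = 0.0002672
B * (1/T - 1/T25) = 3408 * 0.0002672 = 0.9106
Rt = 2200 * exp(0.9106) = 5469.0 ohm

5469.0 ohm


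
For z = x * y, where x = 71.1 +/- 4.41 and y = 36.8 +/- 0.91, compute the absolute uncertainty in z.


For a product z = x*y, the relative uncertainty is:
uz/z = sqrt((ux/x)^2 + (uy/y)^2)
Relative uncertainties: ux/x = 4.41/71.1 = 0.062025
uy/y = 0.91/36.8 = 0.024728
z = 71.1 * 36.8 = 2616.5
uz = 2616.5 * sqrt(0.062025^2 + 0.024728^2) = 174.71

174.71


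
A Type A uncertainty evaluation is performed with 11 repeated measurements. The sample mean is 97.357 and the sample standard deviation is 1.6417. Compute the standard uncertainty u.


The standard uncertainty for Type A evaluation is u = s / sqrt(n).
u = 1.6417 / sqrt(11)
u = 1.6417 / 3.3166
u = 0.495

0.495


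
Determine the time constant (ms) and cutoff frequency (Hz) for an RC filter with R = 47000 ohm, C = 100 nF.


Time constant: tau = R * C.
tau = 47000 * 1.00e-07 = 0.0047 s
tau = 4.7 ms
Cutoff frequency: fc = 1 / (2*pi*R*C).
fc = 1 / (2*pi*0.0047) = 33.86 Hz

tau = 4.7 ms, fc = 33.86 Hz


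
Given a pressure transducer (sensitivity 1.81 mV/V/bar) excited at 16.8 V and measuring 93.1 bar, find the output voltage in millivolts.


Output = sensitivity * Vex * P.
Vout = 1.81 * 16.8 * 93.1
Vout = 30.408 * 93.1
Vout = 2830.98 mV

2830.98 mV


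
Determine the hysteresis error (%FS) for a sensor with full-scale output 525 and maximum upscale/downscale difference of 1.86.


Hysteresis = (max difference / full scale) * 100%.
H = (1.86 / 525) * 100
H = 0.354 %FS

0.354 %FS


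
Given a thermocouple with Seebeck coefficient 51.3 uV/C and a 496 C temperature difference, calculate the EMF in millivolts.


The thermocouple output V = sensitivity * dT.
V = 51.3 uV/C * 496 C
V = 25444.8 uV
V = 25.445 mV

25.445 mV


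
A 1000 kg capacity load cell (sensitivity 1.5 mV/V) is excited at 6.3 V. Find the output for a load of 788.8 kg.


Vout = rated_output * Vex * (load / capacity).
Vout = 1.5 * 6.3 * (788.8 / 1000)
Vout = 1.5 * 6.3 * 0.7888
Vout = 7.454 mV

7.454 mV


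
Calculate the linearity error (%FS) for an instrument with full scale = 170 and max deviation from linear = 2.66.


Linearity error = (max deviation / full scale) * 100%.
Linearity = (2.66 / 170) * 100
Linearity = 1.565 %FS

1.565 %FS


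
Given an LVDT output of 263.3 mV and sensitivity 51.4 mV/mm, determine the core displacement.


Displacement = Vout / sensitivity.
d = 263.3 / 51.4
d = 5.123 mm

5.123 mm


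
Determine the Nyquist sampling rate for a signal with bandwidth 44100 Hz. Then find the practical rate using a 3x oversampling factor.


By Nyquist theorem, fs_min = 2 * fmax.
fs_min = 2 * 44100 = 88200 Hz
Practical rate = 3 * fs_min = 3 * 88200 = 264600 Hz

fs_min = 88200 Hz, fs_practical = 264600 Hz


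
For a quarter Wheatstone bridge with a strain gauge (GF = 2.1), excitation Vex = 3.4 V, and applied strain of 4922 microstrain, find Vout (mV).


Quarter bridge output: Vout = (GF * epsilon * Vex) / 4.
Vout = (2.1 * 4922e-6 * 3.4) / 4
Vout = 0.03514308 / 4 V
Vout = 0.00878577 V = 8.7858 mV

8.7858 mV


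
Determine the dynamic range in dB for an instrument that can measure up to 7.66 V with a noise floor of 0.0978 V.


Dynamic range = 20 * log10(Vmax / Vnoise).
DR = 20 * log10(7.66 / 0.0978)
DR = 20 * log10(78.32)
DR = 37.88 dB

37.88 dB


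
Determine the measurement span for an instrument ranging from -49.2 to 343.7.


Span = upper range - lower range.
Span = 343.7 - (-49.2)
Span = 392.9

392.9


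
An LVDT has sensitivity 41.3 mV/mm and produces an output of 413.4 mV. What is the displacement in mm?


Displacement = Vout / sensitivity.
d = 413.4 / 41.3
d = 10.01 mm

10.01 mm


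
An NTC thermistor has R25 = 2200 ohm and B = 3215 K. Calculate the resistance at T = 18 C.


NTC thermistor equation: Rt = R25 * exp(B * (1/T - 1/T25)).
T in Kelvin: 291.15 K, T25 = 298.15 K
1/T - 1/T25 = 1/291.15 - 1/298.15 = 8.064e-05
B * (1/T - 1/T25) = 3215 * 8.064e-05 = 0.2593
Rt = 2200 * exp(0.2593) = 2851.1 ohm

2851.1 ohm


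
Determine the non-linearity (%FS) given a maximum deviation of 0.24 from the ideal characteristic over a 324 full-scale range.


Linearity error = (max deviation / full scale) * 100%.
Linearity = (0.24 / 324) * 100
Linearity = 0.074 %FS

0.074 %FS


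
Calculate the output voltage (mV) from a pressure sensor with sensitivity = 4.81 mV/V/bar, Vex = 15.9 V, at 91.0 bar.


Output = sensitivity * Vex * P.
Vout = 4.81 * 15.9 * 91.0
Vout = 76.479 * 91.0
Vout = 6959.59 mV

6959.59 mV


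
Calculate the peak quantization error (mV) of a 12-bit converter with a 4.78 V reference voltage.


The maximum quantization error is +/- LSB/2.
LSB = Vref / 2^n = 4.78 / 4096 = 0.00116699 V
Max error = LSB / 2 = 0.00116699 / 2 = 0.0005835 V
Max error = 0.5835 mV

0.5835 mV


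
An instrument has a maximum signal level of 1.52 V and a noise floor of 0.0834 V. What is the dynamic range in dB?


Dynamic range = 20 * log10(Vmax / Vnoise).
DR = 20 * log10(1.52 / 0.0834)
DR = 20 * log10(18.23)
DR = 25.21 dB

25.21 dB


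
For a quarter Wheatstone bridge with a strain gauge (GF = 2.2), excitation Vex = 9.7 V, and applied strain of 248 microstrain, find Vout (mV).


Quarter bridge output: Vout = (GF * epsilon * Vex) / 4.
Vout = (2.2 * 248e-6 * 9.7) / 4
Vout = 0.00529232 / 4 V
Vout = 0.00132308 V = 1.3231 mV

1.3231 mV


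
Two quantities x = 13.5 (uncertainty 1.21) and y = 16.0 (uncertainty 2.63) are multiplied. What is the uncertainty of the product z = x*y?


For a product z = x*y, the relative uncertainty is:
uz/z = sqrt((ux/x)^2 + (uy/y)^2)
Relative uncertainties: ux/x = 1.21/13.5 = 0.08963
uy/y = 2.63/16.0 = 0.164375
z = 13.5 * 16.0 = 216.0
uz = 216.0 * sqrt(0.08963^2 + 0.164375^2) = 40.44

40.44


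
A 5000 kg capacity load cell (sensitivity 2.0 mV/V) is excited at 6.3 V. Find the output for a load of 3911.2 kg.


Vout = rated_output * Vex * (load / capacity).
Vout = 2.0 * 6.3 * (3911.2 / 5000)
Vout = 2.0 * 6.3 * 0.78224
Vout = 9.856 mV

9.856 mV


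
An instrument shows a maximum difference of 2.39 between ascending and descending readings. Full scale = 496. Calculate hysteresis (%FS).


Hysteresis = (max difference / full scale) * 100%.
H = (2.39 / 496) * 100
H = 0.482 %FS

0.482 %FS


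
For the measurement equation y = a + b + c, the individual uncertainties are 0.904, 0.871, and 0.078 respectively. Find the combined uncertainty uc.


For a sum of independent quantities, uc = sqrt(u1^2 + u2^2 + u3^2).
uc = sqrt(0.904^2 + 0.871^2 + 0.078^2)
uc = sqrt(0.817216 + 0.758641 + 0.006084)
uc = 1.2578

1.2578


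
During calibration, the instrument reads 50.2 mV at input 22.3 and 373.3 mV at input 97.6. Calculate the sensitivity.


Sensitivity = (y2 - y1) / (x2 - x1).
S = (373.3 - 50.2) / (97.6 - 22.3)
S = 323.1 / 75.3
S = 4.2908 mV/unit

4.2908 mV/unit


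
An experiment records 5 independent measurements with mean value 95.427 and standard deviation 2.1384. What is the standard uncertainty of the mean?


The standard uncertainty for Type A evaluation is u = s / sqrt(n).
u = 2.1384 / sqrt(5)
u = 2.1384 / 2.2361
u = 0.9563

0.9563


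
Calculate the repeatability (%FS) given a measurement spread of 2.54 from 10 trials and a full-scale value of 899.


Repeatability = (spread / full scale) * 100%.
R = (2.54 / 899) * 100
R = 0.283 %FS

0.283 %FS


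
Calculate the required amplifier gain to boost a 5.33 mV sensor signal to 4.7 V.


Gain = Vout / Vin (converting to same units).
G = 4.7 V / 5.33 mV
G = 4700.0 mV / 5.33 mV
G = 881.8

881.8


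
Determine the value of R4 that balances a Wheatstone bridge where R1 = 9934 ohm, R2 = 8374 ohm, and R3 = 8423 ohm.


At balance: R1*R4 = R2*R3, so R4 = R2*R3/R1.
R4 = 8374 * 8423 / 9934
R4 = 70534202 / 9934
R4 = 7100.28 ohm

7100.28 ohm


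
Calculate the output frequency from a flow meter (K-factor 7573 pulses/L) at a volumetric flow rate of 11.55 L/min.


Frequency = K * Q / 60 (converting L/min to L/s).
f = 7573 * 11.55 / 60
f = 87468.15 / 60
f = 1457.8 Hz

1457.8 Hz


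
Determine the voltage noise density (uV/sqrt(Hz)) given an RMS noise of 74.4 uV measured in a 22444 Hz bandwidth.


Noise spectral density = Vrms / sqrt(BW).
NSD = 74.4 / sqrt(22444)
NSD = 74.4 / 149.8132
NSD = 0.4966 uV/sqrt(Hz)

0.4966 uV/sqrt(Hz)


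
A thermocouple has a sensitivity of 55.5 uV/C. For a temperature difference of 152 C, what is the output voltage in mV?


The thermocouple output V = sensitivity * dT.
V = 55.5 uV/C * 152 C
V = 8436.0 uV
V = 8.436 mV

8.436 mV


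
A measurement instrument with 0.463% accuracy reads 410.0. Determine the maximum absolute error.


Absolute error = (accuracy% / 100) * reading.
Error = (0.463 / 100) * 410.0
Error = 0.00463 * 410.0
Error = 1.8983

1.8983


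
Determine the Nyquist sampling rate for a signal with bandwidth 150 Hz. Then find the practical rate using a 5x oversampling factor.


By Nyquist theorem, fs_min = 2 * fmax.
fs_min = 2 * 150 = 300 Hz
Practical rate = 5 * fs_min = 5 * 300 = 1500 Hz

fs_min = 300 Hz, fs_practical = 1500 Hz


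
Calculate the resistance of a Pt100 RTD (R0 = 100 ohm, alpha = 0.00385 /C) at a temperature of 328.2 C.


The RTD equation: Rt = R0 * (1 + alpha * T).
Rt = 100 * (1 + 0.00385 * 328.2)
Rt = 100 * (1 + 1.26357)
Rt = 100 * 2.26357
Rt = 226.357 ohm

226.357 ohm


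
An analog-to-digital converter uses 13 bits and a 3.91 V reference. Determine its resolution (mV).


The resolution (LSB) of an ADC is Vref / 2^n.
LSB = 3.91 / 2^13
LSB = 3.91 / 8192
LSB = 0.00047729 V = 0.47729492 mV

0.47729492 mV


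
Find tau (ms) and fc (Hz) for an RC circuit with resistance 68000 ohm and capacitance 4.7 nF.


Time constant: tau = R * C.
tau = 68000 * 4.70e-09 = 0.0003196 s
tau = 0.3196 ms
Cutoff frequency: fc = 1 / (2*pi*R*C).
fc = 1 / (2*pi*0.0003196) = 497.98 Hz

tau = 0.3196 ms, fc = 497.98 Hz


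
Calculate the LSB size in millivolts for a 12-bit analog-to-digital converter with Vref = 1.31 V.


The resolution (LSB) of an ADC is Vref / 2^n.
LSB = 1.31 / 2^12
LSB = 1.31 / 4096
LSB = 0.00031982 V = 0.31982422 mV

0.31982422 mV


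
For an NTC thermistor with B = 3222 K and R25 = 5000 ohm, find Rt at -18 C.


NTC thermistor equation: Rt = R25 * exp(B * (1/T - 1/T25)).
T in Kelvin: 255.15 K, T25 = 298.15 K
1/T - 1/T25 = 1/255.15 - 1/298.15 = 0.00056525
B * (1/T - 1/T25) = 3222 * 0.00056525 = 1.8212
Rt = 5000 * exp(1.8212) = 30897.1 ohm

30897.1 ohm


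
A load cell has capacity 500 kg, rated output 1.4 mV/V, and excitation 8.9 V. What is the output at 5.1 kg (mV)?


Vout = rated_output * Vex * (load / capacity).
Vout = 1.4 * 8.9 * (5.1 / 500)
Vout = 1.4 * 8.9 * 0.0102
Vout = 0.127 mV

0.127 mV


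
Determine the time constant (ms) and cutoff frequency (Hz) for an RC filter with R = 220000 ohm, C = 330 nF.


Time constant: tau = R * C.
tau = 220000 * 3.30e-07 = 0.0726 s
tau = 72.6 ms
Cutoff frequency: fc = 1 / (2*pi*R*C).
fc = 1 / (2*pi*0.0726) = 2.19 Hz

tau = 72.6 ms, fc = 2.19 Hz


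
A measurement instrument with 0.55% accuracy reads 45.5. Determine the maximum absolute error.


Absolute error = (accuracy% / 100) * reading.
Error = (0.55 / 100) * 45.5
Error = 0.0055 * 45.5
Error = 0.2503

0.2503


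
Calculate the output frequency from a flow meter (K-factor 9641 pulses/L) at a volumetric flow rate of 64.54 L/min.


Frequency = K * Q / 60 (converting L/min to L/s).
f = 9641 * 64.54 / 60
f = 622230.14 / 60
f = 10370.5 Hz

10370.5 Hz


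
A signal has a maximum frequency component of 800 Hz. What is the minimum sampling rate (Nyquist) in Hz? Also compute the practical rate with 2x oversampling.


By Nyquist theorem, fs_min = 2 * fmax.
fs_min = 2 * 800 = 1600 Hz
Practical rate = 2 * fs_min = 2 * 1600 = 3200 Hz

fs_min = 1600 Hz, fs_practical = 3200 Hz


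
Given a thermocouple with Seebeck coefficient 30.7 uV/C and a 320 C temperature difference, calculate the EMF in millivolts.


The thermocouple output V = sensitivity * dT.
V = 30.7 uV/C * 320 C
V = 9824.0 uV
V = 9.824 mV

9.824 mV


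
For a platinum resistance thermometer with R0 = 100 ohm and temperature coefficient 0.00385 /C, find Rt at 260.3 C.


The RTD equation: Rt = R0 * (1 + alpha * T).
Rt = 100 * (1 + 0.00385 * 260.3)
Rt = 100 * (1 + 1.002155)
Rt = 100 * 2.002155
Rt = 200.216 ohm

200.216 ohm


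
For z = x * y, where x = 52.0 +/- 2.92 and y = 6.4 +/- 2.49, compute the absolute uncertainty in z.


For a product z = x*y, the relative uncertainty is:
uz/z = sqrt((ux/x)^2 + (uy/y)^2)
Relative uncertainties: ux/x = 2.92/52.0 = 0.056154
uy/y = 2.49/6.4 = 0.389063
z = 52.0 * 6.4 = 332.8
uz = 332.8 * sqrt(0.056154^2 + 0.389063^2) = 130.822

130.822


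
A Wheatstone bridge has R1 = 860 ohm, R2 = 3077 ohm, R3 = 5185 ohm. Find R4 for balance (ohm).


At balance: R1*R4 = R2*R3, so R4 = R2*R3/R1.
R4 = 3077 * 5185 / 860
R4 = 15954245 / 860
R4 = 18551.45 ohm

18551.45 ohm


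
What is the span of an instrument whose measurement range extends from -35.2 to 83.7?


Span = upper range - lower range.
Span = 83.7 - (-35.2)
Span = 118.9

118.9


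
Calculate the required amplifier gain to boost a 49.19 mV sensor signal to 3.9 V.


Gain = Vout / Vin (converting to same units).
G = 3.9 V / 49.19 mV
G = 3900.0 mV / 49.19 mV
G = 79.28

79.28


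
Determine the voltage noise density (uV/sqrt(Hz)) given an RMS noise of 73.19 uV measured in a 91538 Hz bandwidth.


Noise spectral density = Vrms / sqrt(BW).
NSD = 73.19 / sqrt(91538)
NSD = 73.19 / 302.5525
NSD = 0.2419 uV/sqrt(Hz)

0.2419 uV/sqrt(Hz)


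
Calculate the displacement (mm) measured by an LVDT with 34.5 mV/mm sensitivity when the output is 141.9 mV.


Displacement = Vout / sensitivity.
d = 141.9 / 34.5
d = 4.113 mm

4.113 mm


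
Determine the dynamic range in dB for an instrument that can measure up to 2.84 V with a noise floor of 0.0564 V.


Dynamic range = 20 * log10(Vmax / Vnoise).
DR = 20 * log10(2.84 / 0.0564)
DR = 20 * log10(50.35)
DR = 34.04 dB

34.04 dB


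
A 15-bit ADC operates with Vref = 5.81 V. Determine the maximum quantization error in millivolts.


The maximum quantization error is +/- LSB/2.
LSB = Vref / 2^n = 5.81 / 32768 = 0.00017731 V
Max error = LSB / 2 = 0.00017731 / 2 = 8.865e-05 V
Max error = 0.0887 mV

0.0887 mV


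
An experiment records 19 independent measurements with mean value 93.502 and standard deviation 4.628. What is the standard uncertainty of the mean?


The standard uncertainty for Type A evaluation is u = s / sqrt(n).
u = 4.628 / sqrt(19)
u = 4.628 / 4.3589
u = 1.0617

1.0617


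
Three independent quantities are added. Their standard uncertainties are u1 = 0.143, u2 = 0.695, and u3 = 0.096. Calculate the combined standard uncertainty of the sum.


For a sum of independent quantities, uc = sqrt(u1^2 + u2^2 + u3^2).
uc = sqrt(0.143^2 + 0.695^2 + 0.096^2)
uc = sqrt(0.020449 + 0.483025 + 0.009216)
uc = 0.716

0.716


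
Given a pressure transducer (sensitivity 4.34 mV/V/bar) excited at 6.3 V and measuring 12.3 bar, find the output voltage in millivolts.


Output = sensitivity * Vex * P.
Vout = 4.34 * 6.3 * 12.3
Vout = 27.342 * 12.3
Vout = 336.31 mV

336.31 mV


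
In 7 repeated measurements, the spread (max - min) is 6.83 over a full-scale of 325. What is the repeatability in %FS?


Repeatability = (spread / full scale) * 100%.
R = (6.83 / 325) * 100
R = 2.102 %FS

2.102 %FS


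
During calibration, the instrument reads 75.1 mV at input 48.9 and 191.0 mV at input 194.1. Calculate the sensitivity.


Sensitivity = (y2 - y1) / (x2 - x1).
S = (191.0 - 75.1) / (194.1 - 48.9)
S = 115.9 / 145.2
S = 0.7982 mV/unit

0.7982 mV/unit


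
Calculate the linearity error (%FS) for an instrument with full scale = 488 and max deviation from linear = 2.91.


Linearity error = (max deviation / full scale) * 100%.
Linearity = (2.91 / 488) * 100
Linearity = 0.596 %FS

0.596 %FS


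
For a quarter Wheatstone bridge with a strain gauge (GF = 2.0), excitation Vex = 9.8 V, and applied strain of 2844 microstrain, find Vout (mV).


Quarter bridge output: Vout = (GF * epsilon * Vex) / 4.
Vout = (2.0 * 2844e-6 * 9.8) / 4
Vout = 0.0557424 / 4 V
Vout = 0.0139356 V = 13.9356 mV

13.9356 mV


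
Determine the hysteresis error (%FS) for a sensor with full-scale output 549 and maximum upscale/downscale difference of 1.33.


Hysteresis = (max difference / full scale) * 100%.
H = (1.33 / 549) * 100
H = 0.242 %FS

0.242 %FS


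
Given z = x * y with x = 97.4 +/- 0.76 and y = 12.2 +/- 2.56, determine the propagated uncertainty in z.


For a product z = x*y, the relative uncertainty is:
uz/z = sqrt((ux/x)^2 + (uy/y)^2)
Relative uncertainties: ux/x = 0.76/97.4 = 0.007803
uy/y = 2.56/12.2 = 0.209836
z = 97.4 * 12.2 = 1188.3
uz = 1188.3 * sqrt(0.007803^2 + 0.209836^2) = 249.516

249.516


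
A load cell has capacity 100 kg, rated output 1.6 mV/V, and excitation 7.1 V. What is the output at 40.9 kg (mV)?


Vout = rated_output * Vex * (load / capacity).
Vout = 1.6 * 7.1 * (40.9 / 100)
Vout = 1.6 * 7.1 * 0.409
Vout = 4.646 mV

4.646 mV


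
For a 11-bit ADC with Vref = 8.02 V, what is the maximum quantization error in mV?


The maximum quantization error is +/- LSB/2.
LSB = Vref / 2^n = 8.02 / 2048 = 0.00391602 V
Max error = LSB / 2 = 0.00391602 / 2 = 0.00195801 V
Max error = 1.958 mV

1.958 mV


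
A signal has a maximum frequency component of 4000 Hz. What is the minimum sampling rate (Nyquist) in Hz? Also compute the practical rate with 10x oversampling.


By Nyquist theorem, fs_min = 2 * fmax.
fs_min = 2 * 4000 = 8000 Hz
Practical rate = 10 * fs_min = 10 * 8000 = 80000 Hz

fs_min = 8000 Hz, fs_practical = 80000 Hz


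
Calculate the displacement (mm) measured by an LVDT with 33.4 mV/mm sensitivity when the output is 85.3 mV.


Displacement = Vout / sensitivity.
d = 85.3 / 33.4
d = 2.554 mm

2.554 mm


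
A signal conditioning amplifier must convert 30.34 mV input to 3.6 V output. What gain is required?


Gain = Vout / Vin (converting to same units).
G = 3.6 V / 30.34 mV
G = 3600.0 mV / 30.34 mV
G = 118.66

118.66


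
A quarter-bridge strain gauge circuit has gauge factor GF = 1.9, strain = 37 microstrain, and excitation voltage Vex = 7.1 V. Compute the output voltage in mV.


Quarter bridge output: Vout = (GF * epsilon * Vex) / 4.
Vout = (1.9 * 37e-6 * 7.1) / 4
Vout = 0.00049913 / 4 V
Vout = 0.00012478 V = 0.1248 mV

0.1248 mV


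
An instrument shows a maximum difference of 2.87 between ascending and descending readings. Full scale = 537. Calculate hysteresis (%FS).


Hysteresis = (max difference / full scale) * 100%.
H = (2.87 / 537) * 100
H = 0.534 %FS

0.534 %FS


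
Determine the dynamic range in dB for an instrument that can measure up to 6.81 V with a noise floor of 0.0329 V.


Dynamic range = 20 * log10(Vmax / Vnoise).
DR = 20 * log10(6.81 / 0.0329)
DR = 20 * log10(206.99)
DR = 46.32 dB

46.32 dB


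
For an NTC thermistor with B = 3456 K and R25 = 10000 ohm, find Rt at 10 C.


NTC thermistor equation: Rt = R25 * exp(B * (1/T - 1/T25)).
T in Kelvin: 283.15 K, T25 = 298.15 K
1/T - 1/T25 = 1/283.15 - 1/298.15 = 0.00017768
B * (1/T - 1/T25) = 3456 * 0.00017768 = 0.6141
Rt = 10000 * exp(0.6141) = 18479.3 ohm

18479.3 ohm


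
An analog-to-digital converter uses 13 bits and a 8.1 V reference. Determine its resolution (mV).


The resolution (LSB) of an ADC is Vref / 2^n.
LSB = 8.1 / 2^13
LSB = 8.1 / 8192
LSB = 0.00098877 V = 0.98876953 mV

0.98876953 mV


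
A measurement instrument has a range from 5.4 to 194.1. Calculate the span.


Span = upper range - lower range.
Span = 194.1 - (5.4)
Span = 188.7

188.7


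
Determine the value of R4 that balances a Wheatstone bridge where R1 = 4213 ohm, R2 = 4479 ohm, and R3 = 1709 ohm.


At balance: R1*R4 = R2*R3, so R4 = R2*R3/R1.
R4 = 4479 * 1709 / 4213
R4 = 7654611 / 4213
R4 = 1816.9 ohm

1816.9 ohm


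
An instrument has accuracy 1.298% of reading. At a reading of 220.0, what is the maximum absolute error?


Absolute error = (accuracy% / 100) * reading.
Error = (1.298 / 100) * 220.0
Error = 0.01298 * 220.0
Error = 2.8556

2.8556


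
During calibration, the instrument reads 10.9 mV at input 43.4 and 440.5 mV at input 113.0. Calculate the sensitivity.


Sensitivity = (y2 - y1) / (x2 - x1).
S = (440.5 - 10.9) / (113.0 - 43.4)
S = 429.6 / 69.6
S = 6.1724 mV/unit

6.1724 mV/unit


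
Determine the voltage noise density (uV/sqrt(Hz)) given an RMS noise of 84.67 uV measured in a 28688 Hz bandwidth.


Noise spectral density = Vrms / sqrt(BW).
NSD = 84.67 / sqrt(28688)
NSD = 84.67 / 169.3753
NSD = 0.4999 uV/sqrt(Hz)

0.4999 uV/sqrt(Hz)


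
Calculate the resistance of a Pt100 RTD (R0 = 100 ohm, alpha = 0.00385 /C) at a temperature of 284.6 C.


The RTD equation: Rt = R0 * (1 + alpha * T).
Rt = 100 * (1 + 0.00385 * 284.6)
Rt = 100 * (1 + 1.09571)
Rt = 100 * 2.09571
Rt = 209.571 ohm

209.571 ohm


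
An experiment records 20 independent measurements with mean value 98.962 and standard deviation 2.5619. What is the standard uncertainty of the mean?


The standard uncertainty for Type A evaluation is u = s / sqrt(n).
u = 2.5619 / sqrt(20)
u = 2.5619 / 4.4721
u = 0.5729

0.5729


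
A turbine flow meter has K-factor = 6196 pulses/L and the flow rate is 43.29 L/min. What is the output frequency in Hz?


Frequency = K * Q / 60 (converting L/min to L/s).
f = 6196 * 43.29 / 60
f = 268224.84 / 60
f = 4470.41 Hz

4470.41 Hz


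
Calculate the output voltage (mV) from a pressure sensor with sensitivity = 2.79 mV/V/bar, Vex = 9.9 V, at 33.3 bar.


Output = sensitivity * Vex * P.
Vout = 2.79 * 9.9 * 33.3
Vout = 27.621 * 33.3
Vout = 919.78 mV

919.78 mV


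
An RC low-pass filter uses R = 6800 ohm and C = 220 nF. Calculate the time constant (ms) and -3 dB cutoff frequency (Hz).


Time constant: tau = R * C.
tau = 6800 * 2.20e-07 = 0.001496 s
tau = 1.496 ms
Cutoff frequency: fc = 1 / (2*pi*R*C).
fc = 1 / (2*pi*0.001496) = 106.39 Hz

tau = 1.496 ms, fc = 106.39 Hz


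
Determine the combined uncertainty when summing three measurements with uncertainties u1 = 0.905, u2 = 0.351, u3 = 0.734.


For a sum of independent quantities, uc = sqrt(u1^2 + u2^2 + u3^2).
uc = sqrt(0.905^2 + 0.351^2 + 0.734^2)
uc = sqrt(0.819025 + 0.123201 + 0.538756)
uc = 1.217

1.217


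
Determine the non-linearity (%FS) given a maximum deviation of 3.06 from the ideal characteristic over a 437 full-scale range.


Linearity error = (max deviation / full scale) * 100%.
Linearity = (3.06 / 437) * 100
Linearity = 0.7 %FS

0.7 %FS


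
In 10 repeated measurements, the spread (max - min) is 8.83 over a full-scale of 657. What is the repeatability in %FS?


Repeatability = (spread / full scale) * 100%.
R = (8.83 / 657) * 100
R = 1.344 %FS

1.344 %FS


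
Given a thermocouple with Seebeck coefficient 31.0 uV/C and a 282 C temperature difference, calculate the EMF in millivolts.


The thermocouple output V = sensitivity * dT.
V = 31.0 uV/C * 282 C
V = 8742.0 uV
V = 8.742 mV

8.742 mV


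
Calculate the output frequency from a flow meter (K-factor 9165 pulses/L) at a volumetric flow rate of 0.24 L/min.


Frequency = K * Q / 60 (converting L/min to L/s).
f = 9165 * 0.24 / 60
f = 2199.6 / 60
f = 36.66 Hz

36.66 Hz


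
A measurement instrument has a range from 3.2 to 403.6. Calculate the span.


Span = upper range - lower range.
Span = 403.6 - (3.2)
Span = 400.4

400.4


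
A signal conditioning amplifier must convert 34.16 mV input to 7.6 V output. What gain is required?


Gain = Vout / Vin (converting to same units).
G = 7.6 V / 34.16 mV
G = 7600.0 mV / 34.16 mV
G = 222.48

222.48


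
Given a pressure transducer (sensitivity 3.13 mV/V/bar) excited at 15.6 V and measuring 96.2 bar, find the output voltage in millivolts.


Output = sensitivity * Vex * P.
Vout = 3.13 * 15.6 * 96.2
Vout = 48.828 * 96.2
Vout = 4697.25 mV

4697.25 mV


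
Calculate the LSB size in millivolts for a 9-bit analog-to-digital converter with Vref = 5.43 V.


The resolution (LSB) of an ADC is Vref / 2^n.
LSB = 5.43 / 2^9
LSB = 5.43 / 512
LSB = 0.01060547 V = 10.60546875 mV

10.60546875 mV


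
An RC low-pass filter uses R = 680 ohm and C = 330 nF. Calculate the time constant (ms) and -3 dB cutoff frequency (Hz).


Time constant: tau = R * C.
tau = 680 * 3.30e-07 = 0.0002244 s
tau = 0.2244 ms
Cutoff frequency: fc = 1 / (2*pi*R*C).
fc = 1 / (2*pi*0.0002244) = 709.25 Hz

tau = 0.2244 ms, fc = 709.25 Hz


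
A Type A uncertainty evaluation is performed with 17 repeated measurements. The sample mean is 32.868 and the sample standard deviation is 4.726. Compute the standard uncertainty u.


The standard uncertainty for Type A evaluation is u = s / sqrt(n).
u = 4.726 / sqrt(17)
u = 4.726 / 4.1231
u = 1.1462

1.1462


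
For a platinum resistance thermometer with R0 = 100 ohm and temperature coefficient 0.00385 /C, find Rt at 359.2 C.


The RTD equation: Rt = R0 * (1 + alpha * T).
Rt = 100 * (1 + 0.00385 * 359.2)
Rt = 100 * (1 + 1.38292)
Rt = 100 * 2.38292
Rt = 238.292 ohm

238.292 ohm


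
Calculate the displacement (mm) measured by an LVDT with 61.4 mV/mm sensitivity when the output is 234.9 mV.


Displacement = Vout / sensitivity.
d = 234.9 / 61.4
d = 3.826 mm

3.826 mm


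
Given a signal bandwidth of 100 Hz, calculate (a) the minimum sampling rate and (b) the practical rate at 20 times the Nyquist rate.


By Nyquist theorem, fs_min = 2 * fmax.
fs_min = 2 * 100 = 200 Hz
Practical rate = 20 * fs_min = 20 * 200 = 4000 Hz

fs_min = 200 Hz, fs_practical = 4000 Hz


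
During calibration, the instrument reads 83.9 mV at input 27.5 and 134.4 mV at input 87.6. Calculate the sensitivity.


Sensitivity = (y2 - y1) / (x2 - x1).
S = (134.4 - 83.9) / (87.6 - 27.5)
S = 50.5 / 60.1
S = 0.8403 mV/unit

0.8403 mV/unit


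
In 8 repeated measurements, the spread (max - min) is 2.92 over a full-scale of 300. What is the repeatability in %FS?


Repeatability = (spread / full scale) * 100%.
R = (2.92 / 300) * 100
R = 0.973 %FS

0.973 %FS


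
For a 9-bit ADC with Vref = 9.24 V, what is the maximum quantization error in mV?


The maximum quantization error is +/- LSB/2.
LSB = Vref / 2^n = 9.24 / 512 = 0.01804688 V
Max error = LSB / 2 = 0.01804688 / 2 = 0.00902344 V
Max error = 9.0234 mV

9.0234 mV


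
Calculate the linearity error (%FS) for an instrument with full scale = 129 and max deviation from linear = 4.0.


Linearity error = (max deviation / full scale) * 100%.
Linearity = (4.0 / 129) * 100
Linearity = 3.101 %FS

3.101 %FS


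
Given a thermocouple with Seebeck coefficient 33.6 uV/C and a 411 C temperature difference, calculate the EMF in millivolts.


The thermocouple output V = sensitivity * dT.
V = 33.6 uV/C * 411 C
V = 13809.6 uV
V = 13.81 mV

13.81 mV


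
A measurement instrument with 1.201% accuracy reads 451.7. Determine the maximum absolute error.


Absolute error = (accuracy% / 100) * reading.
Error = (1.201 / 100) * 451.7
Error = 0.01201 * 451.7
Error = 5.4249

5.4249


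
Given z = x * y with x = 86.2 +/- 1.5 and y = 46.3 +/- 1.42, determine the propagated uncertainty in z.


For a product z = x*y, the relative uncertainty is:
uz/z = sqrt((ux/x)^2 + (uy/y)^2)
Relative uncertainties: ux/x = 1.5/86.2 = 0.017401
uy/y = 1.42/46.3 = 0.03067
z = 86.2 * 46.3 = 3991.1
uz = 3991.1 * sqrt(0.017401^2 + 0.03067^2) = 140.734

140.734


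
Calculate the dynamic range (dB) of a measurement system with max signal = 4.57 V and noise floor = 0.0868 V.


Dynamic range = 20 * log10(Vmax / Vnoise).
DR = 20 * log10(4.57 / 0.0868)
DR = 20 * log10(52.65)
DR = 34.43 dB

34.43 dB


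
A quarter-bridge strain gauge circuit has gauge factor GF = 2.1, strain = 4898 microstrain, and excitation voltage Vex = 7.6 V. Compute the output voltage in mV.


Quarter bridge output: Vout = (GF * epsilon * Vex) / 4.
Vout = (2.1 * 4898e-6 * 7.6) / 4
Vout = 0.07817208 / 4 V
Vout = 0.01954302 V = 19.543 mV

19.543 mV


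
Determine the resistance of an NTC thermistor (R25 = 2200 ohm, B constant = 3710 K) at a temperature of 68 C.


NTC thermistor equation: Rt = R25 * exp(B * (1/T - 1/T25)).
T in Kelvin: 341.15 K, T25 = 298.15 K
1/T - 1/T25 = 1/341.15 - 1/298.15 = -0.00042275
B * (1/T - 1/T25) = 3710 * -0.00042275 = -1.5684
Rt = 2200 * exp(-1.5684) = 458.4 ohm

458.4 ohm


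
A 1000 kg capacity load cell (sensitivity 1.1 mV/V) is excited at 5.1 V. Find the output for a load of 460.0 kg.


Vout = rated_output * Vex * (load / capacity).
Vout = 1.1 * 5.1 * (460.0 / 1000)
Vout = 1.1 * 5.1 * 0.46
Vout = 2.581 mV

2.581 mV


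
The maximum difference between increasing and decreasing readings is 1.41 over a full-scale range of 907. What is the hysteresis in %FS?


Hysteresis = (max difference / full scale) * 100%.
H = (1.41 / 907) * 100
H = 0.155 %FS

0.155 %FS


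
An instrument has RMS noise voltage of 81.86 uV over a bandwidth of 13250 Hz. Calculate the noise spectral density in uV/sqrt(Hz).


Noise spectral density = Vrms / sqrt(BW).
NSD = 81.86 / sqrt(13250)
NSD = 81.86 / 115.1086
NSD = 0.7112 uV/sqrt(Hz)

0.7112 uV/sqrt(Hz)


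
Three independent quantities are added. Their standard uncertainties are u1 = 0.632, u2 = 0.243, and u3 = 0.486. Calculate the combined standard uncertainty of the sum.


For a sum of independent quantities, uc = sqrt(u1^2 + u2^2 + u3^2).
uc = sqrt(0.632^2 + 0.243^2 + 0.486^2)
uc = sqrt(0.399424 + 0.059049 + 0.236196)
uc = 0.8335

0.8335


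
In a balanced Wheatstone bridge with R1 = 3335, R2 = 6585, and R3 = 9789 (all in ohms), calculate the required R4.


At balance: R1*R4 = R2*R3, so R4 = R2*R3/R1.
R4 = 6585 * 9789 / 3335
R4 = 64460565 / 3335
R4 = 19328.51 ohm

19328.51 ohm


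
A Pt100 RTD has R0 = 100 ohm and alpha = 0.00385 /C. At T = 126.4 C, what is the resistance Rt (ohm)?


The RTD equation: Rt = R0 * (1 + alpha * T).
Rt = 100 * (1 + 0.00385 * 126.4)
Rt = 100 * (1 + 0.48664)
Rt = 100 * 1.48664
Rt = 148.664 ohm

148.664 ohm


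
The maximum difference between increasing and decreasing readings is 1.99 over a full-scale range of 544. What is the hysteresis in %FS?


Hysteresis = (max difference / full scale) * 100%.
H = (1.99 / 544) * 100
H = 0.366 %FS

0.366 %FS


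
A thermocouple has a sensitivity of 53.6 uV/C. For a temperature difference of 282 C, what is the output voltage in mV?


The thermocouple output V = sensitivity * dT.
V = 53.6 uV/C * 282 C
V = 15115.2 uV
V = 15.115 mV

15.115 mV


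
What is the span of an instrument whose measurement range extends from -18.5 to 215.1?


Span = upper range - lower range.
Span = 215.1 - (-18.5)
Span = 233.6

233.6


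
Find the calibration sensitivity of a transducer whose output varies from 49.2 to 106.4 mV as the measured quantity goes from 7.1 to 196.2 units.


Sensitivity = (y2 - y1) / (x2 - x1).
S = (106.4 - 49.2) / (196.2 - 7.1)
S = 57.2 / 189.1
S = 0.3025 mV/unit

0.3025 mV/unit


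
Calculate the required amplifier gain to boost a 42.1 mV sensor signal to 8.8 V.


Gain = Vout / Vin (converting to same units).
G = 8.8 V / 42.1 mV
G = 8800.0 mV / 42.1 mV
G = 209.03

209.03


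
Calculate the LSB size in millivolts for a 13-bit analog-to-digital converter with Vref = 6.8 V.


The resolution (LSB) of an ADC is Vref / 2^n.
LSB = 6.8 / 2^13
LSB = 6.8 / 8192
LSB = 0.00083008 V = 0.83007812 mV

0.83007812 mV


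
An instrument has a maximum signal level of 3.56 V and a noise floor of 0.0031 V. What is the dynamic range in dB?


Dynamic range = 20 * log10(Vmax / Vnoise).
DR = 20 * log10(3.56 / 0.0031)
DR = 20 * log10(1148.39)
DR = 61.2 dB

61.2 dB


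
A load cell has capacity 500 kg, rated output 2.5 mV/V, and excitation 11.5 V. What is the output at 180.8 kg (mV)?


Vout = rated_output * Vex * (load / capacity).
Vout = 2.5 * 11.5 * (180.8 / 500)
Vout = 2.5 * 11.5 * 0.3616
Vout = 10.396 mV

10.396 mV


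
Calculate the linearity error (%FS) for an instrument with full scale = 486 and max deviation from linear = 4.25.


Linearity error = (max deviation / full scale) * 100%.
Linearity = (4.25 / 486) * 100
Linearity = 0.874 %FS

0.874 %FS


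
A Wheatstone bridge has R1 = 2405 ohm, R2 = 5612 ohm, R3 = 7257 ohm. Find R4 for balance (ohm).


At balance: R1*R4 = R2*R3, so R4 = R2*R3/R1.
R4 = 5612 * 7257 / 2405
R4 = 40726284 / 2405
R4 = 16934.01 ohm

16934.01 ohm


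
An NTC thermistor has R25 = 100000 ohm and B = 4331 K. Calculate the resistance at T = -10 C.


NTC thermistor equation: Rt = R25 * exp(B * (1/T - 1/T25)).
T in Kelvin: 263.15 K, T25 = 298.15 K
1/T - 1/T25 = 1/263.15 - 1/298.15 = 0.0004461
B * (1/T - 1/T25) = 4331 * 0.0004461 = 1.932
Rt = 100000 * exp(1.932) = 690363.8 ohm

690363.8 ohm
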